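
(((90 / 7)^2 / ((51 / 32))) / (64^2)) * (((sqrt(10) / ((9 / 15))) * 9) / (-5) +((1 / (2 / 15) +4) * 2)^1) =15525 / 26656 -2025 * sqrt(10) / 26656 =0.34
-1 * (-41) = 41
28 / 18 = 14 / 9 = 1.56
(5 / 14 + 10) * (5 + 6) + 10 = 123.93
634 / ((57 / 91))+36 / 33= 635318 / 627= 1013.27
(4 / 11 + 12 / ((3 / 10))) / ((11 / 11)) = 444 / 11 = 40.36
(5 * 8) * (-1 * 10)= -400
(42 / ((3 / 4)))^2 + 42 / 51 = 53326 / 17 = 3136.82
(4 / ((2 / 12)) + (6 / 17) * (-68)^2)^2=2742336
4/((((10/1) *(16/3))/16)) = 6/5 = 1.20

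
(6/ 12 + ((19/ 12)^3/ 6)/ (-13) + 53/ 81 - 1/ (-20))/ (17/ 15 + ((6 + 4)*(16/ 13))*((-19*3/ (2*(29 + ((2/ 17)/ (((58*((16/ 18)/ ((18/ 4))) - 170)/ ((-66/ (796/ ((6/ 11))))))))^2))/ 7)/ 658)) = 1360909252936706170553317/ 1334096697114441934714752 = 1.02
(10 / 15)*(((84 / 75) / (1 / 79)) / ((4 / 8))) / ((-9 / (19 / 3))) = -168112 / 2025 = -83.02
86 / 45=1.91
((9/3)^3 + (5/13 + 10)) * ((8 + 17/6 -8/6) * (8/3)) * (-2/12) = -2052/13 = -157.85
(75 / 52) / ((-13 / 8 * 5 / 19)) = -570 / 169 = -3.37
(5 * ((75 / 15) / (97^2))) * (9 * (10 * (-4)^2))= 36000 / 9409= 3.83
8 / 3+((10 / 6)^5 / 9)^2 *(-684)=-740770324 / 531441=-1393.89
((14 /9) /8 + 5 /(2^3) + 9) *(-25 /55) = -3535 /792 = -4.46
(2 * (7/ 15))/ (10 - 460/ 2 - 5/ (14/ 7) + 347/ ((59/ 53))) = 1652/ 157905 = 0.01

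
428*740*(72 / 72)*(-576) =-182430720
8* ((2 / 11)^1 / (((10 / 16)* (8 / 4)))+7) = 3144 / 55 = 57.16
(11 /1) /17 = 0.65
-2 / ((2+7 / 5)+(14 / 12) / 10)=-120 / 211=-0.57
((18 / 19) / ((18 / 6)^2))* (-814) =-1628 / 19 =-85.68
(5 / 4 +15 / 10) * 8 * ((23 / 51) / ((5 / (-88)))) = -44528 / 255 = -174.62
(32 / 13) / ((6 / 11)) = 176 / 39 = 4.51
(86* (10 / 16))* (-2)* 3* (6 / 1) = -1935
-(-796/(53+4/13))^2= -107081104/480249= -222.97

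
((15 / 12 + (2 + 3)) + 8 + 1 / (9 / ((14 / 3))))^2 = 2544025 / 11664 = 218.11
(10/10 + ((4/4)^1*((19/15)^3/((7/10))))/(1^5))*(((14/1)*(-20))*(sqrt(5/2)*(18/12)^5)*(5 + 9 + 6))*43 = -11285285.11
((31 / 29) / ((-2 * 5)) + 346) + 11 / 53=5319567 / 15370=346.10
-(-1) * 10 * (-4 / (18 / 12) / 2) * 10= -400 / 3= -133.33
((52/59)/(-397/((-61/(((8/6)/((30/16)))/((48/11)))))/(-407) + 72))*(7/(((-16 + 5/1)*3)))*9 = -166363470/7118636327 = -0.02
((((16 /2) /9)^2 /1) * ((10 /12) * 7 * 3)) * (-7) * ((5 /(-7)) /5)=1120 /81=13.83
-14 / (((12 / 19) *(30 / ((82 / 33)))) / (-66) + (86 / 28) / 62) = 9466408 / 44623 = 212.14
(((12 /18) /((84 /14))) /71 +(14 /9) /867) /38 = 1861 /21052494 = 0.00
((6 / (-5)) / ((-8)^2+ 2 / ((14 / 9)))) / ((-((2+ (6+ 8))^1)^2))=21 / 292480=0.00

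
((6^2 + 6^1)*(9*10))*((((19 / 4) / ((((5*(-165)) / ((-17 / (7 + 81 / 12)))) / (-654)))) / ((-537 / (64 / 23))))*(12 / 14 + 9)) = 486701568 / 541475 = 898.84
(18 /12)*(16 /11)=24 /11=2.18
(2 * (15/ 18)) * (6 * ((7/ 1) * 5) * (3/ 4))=525/ 2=262.50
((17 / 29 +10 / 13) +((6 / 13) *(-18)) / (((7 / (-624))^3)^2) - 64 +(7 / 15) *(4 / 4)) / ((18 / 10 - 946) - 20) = 2773451339525448955264 / 641487172599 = 4323471236.83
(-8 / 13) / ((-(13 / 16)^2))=2048 / 2197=0.93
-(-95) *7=665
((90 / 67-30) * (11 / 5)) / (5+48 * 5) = -4224 / 16415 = -0.26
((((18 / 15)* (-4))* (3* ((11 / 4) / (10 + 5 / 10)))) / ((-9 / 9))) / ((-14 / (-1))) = 66 / 245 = 0.27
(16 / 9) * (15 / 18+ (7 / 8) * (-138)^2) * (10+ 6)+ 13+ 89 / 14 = 179182229 / 378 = 474027.06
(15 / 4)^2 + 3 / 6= 233 / 16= 14.56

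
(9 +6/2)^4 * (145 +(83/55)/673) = 111295461888/37015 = 3006766.50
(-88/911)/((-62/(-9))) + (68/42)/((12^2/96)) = 1895440/1779183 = 1.07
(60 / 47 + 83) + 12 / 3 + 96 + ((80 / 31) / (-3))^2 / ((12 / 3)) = 74984189 / 406503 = 184.46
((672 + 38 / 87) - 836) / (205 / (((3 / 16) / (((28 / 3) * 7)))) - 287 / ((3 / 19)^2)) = -42690 / 15638917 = -0.00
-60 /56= -15 /14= -1.07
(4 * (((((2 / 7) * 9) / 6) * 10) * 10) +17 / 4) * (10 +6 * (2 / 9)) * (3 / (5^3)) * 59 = 4933757 / 1750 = 2819.29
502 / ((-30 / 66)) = -5522 / 5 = -1104.40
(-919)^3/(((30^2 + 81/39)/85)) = -857647472695/11727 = -73134431.03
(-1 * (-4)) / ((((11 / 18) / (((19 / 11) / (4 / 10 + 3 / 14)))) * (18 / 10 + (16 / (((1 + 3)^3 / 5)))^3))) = 4.90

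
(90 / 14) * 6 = 270 / 7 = 38.57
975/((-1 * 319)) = -975/319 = -3.06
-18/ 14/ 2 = -9/ 14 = -0.64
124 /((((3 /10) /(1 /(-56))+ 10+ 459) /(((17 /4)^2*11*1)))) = 28985 /532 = 54.48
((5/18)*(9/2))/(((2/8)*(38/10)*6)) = 25/114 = 0.22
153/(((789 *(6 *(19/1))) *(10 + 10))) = 17/199880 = 0.00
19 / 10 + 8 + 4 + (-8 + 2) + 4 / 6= 257 / 30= 8.57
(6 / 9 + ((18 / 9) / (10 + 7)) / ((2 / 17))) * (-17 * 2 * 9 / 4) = -255 / 2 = -127.50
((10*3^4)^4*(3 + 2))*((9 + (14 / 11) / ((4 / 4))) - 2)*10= 1958625805500000 / 11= 178056891409090.91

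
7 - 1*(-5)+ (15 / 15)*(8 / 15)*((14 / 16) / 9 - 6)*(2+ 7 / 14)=223 / 54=4.13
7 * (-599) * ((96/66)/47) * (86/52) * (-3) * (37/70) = 11436108/33605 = 340.31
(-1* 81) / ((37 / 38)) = -3078 / 37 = -83.19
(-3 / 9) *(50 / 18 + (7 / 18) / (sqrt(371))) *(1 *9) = -25 / 3-sqrt(371) / 318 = -8.39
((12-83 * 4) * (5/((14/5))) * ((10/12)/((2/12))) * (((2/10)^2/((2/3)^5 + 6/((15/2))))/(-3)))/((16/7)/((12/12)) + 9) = 81000/22357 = 3.62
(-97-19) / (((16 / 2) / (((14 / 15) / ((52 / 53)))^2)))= -3991589 / 304200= -13.12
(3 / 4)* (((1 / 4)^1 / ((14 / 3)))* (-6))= -27 / 112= -0.24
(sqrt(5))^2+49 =54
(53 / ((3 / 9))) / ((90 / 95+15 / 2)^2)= 76532 / 34347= 2.23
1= 1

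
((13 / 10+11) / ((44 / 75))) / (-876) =-615 / 25696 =-0.02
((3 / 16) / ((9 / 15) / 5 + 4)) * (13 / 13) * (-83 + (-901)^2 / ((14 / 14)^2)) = 30439425 / 824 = 36941.05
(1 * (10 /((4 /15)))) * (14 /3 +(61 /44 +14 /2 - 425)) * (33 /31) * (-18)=36704475 /124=296003.83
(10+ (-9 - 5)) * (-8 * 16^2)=8192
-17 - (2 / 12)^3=-3673 / 216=-17.00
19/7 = 2.71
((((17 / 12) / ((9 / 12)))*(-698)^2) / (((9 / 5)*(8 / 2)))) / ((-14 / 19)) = -196708615 / 1134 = -173464.39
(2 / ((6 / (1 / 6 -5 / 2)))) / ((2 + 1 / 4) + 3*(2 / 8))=-7 / 27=-0.26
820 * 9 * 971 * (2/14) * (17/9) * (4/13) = 594977.58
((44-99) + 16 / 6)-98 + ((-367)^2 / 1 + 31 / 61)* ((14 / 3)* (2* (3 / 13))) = 689791397 / 2379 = 289950.15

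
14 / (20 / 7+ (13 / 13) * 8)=49 / 38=1.29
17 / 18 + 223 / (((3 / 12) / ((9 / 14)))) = 72371 / 126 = 574.37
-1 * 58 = -58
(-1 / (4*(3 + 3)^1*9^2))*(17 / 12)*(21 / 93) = -119 / 723168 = -0.00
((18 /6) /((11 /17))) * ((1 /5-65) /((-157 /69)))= 1140156 /8635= 132.04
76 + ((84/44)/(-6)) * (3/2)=3323/44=75.52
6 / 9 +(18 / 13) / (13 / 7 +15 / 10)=1978 / 1833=1.08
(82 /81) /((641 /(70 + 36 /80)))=57769 /519210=0.11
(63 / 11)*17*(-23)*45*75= -83136375 / 11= -7557852.27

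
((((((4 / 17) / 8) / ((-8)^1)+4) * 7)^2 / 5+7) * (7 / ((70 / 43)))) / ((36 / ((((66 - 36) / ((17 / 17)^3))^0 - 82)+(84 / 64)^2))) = -1173011223153 / 757596160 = -1548.33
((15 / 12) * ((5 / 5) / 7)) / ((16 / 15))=75 / 448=0.17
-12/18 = -2/3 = -0.67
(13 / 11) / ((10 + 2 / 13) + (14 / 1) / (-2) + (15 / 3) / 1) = 0.14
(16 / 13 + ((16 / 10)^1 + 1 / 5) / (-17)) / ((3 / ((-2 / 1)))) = -2486 / 3315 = -0.75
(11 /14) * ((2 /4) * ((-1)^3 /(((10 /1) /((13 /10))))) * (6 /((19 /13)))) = -5577 /26600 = -0.21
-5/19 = -0.26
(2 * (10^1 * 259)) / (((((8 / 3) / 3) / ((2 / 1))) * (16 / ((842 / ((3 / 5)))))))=8177925 / 8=1022240.62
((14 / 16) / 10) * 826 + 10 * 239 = 98491 / 40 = 2462.28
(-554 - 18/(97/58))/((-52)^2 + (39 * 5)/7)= -29498/142687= -0.21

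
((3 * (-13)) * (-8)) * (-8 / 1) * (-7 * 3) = 52416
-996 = -996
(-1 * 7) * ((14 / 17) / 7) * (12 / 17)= -168 / 289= -0.58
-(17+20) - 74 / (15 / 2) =-703 / 15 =-46.87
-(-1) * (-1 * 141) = -141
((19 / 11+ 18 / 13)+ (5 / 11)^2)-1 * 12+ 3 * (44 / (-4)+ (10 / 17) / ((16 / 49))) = -7760685 / 213928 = -36.28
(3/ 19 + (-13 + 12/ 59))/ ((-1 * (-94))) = -7084/ 52687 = -0.13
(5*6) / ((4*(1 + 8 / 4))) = 5 / 2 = 2.50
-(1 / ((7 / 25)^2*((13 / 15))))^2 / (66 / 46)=-673828125 / 4463459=-150.97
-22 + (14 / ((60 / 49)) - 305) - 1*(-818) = 15073 / 30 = 502.43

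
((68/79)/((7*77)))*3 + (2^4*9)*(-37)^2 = 8394248220/42581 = 197136.00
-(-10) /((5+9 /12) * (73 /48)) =1920 /1679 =1.14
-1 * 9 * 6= -54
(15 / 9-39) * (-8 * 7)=6272 / 3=2090.67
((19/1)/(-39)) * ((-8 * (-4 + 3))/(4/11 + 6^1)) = -836/1365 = -0.61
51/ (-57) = -17/ 19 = -0.89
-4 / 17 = -0.24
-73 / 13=-5.62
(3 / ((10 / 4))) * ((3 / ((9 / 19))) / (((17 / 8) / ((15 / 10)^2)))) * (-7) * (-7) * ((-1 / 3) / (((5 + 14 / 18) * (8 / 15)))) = -75411 / 1768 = -42.65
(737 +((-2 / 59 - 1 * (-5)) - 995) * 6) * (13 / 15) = -3990857 / 885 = -4509.44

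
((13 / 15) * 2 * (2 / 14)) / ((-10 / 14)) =-26 / 75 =-0.35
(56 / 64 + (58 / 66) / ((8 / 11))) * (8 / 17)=50 / 51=0.98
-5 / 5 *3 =-3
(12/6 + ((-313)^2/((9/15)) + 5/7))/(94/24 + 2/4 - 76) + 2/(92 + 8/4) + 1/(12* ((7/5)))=-7735486811/3391332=-2280.96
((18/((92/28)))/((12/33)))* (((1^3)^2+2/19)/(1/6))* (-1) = -43659/437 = -99.91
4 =4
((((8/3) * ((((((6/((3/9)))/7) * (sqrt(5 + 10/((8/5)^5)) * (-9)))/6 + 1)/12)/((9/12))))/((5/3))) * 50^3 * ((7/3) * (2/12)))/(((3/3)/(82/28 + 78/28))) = -415382.09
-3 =-3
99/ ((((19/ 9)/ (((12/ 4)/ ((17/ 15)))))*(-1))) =-40095/ 323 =-124.13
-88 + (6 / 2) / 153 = -4487 / 51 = -87.98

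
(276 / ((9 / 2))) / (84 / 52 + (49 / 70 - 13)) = -23920 / 4167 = -5.74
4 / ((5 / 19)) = 76 / 5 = 15.20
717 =717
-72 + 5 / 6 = -427 / 6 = -71.17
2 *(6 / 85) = 12 / 85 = 0.14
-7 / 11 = -0.64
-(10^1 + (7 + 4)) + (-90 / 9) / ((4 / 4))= -31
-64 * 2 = -128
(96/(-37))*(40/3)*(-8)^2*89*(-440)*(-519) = -1664945356800/37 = -44998523156.76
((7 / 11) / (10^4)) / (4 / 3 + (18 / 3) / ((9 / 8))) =21 / 2200000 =0.00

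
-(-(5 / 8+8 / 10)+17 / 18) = 173 / 360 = 0.48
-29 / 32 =-0.91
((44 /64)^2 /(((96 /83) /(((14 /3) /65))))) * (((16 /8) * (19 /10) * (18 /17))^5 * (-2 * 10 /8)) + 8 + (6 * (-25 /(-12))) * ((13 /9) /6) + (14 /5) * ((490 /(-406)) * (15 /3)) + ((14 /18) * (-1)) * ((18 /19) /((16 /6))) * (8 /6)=-18365106241525084603 /219681410925600000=-83.60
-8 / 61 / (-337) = 8 / 20557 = 0.00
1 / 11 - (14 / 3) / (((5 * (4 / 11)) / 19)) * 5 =-16087 / 66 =-243.74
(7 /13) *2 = 14 /13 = 1.08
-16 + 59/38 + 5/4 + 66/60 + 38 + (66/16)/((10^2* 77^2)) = 212215137/8192800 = 25.90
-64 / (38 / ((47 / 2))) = -752 / 19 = -39.58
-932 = -932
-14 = -14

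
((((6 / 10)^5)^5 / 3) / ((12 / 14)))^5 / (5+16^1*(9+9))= 124289514858690721618988944010567620999040785481599438457949 / 22042870066619535349429747545991550950455616520590185203332111996132880449295043945312500000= 0.00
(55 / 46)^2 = 3025 / 2116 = 1.43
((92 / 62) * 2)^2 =8464 / 961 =8.81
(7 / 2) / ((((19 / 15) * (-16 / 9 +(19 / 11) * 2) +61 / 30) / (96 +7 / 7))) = 81.66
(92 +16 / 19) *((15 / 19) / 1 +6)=630.35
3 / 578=0.01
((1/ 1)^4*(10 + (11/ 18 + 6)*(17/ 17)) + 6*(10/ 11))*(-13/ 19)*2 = -56797/ 1881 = -30.20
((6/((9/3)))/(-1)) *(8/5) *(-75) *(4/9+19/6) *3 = 2600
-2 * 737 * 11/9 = -16214/9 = -1801.56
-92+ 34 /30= -1363 /15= -90.87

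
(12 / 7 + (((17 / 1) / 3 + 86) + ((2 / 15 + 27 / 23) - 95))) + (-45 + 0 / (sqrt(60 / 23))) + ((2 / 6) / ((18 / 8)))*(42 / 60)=-982598 / 21735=-45.21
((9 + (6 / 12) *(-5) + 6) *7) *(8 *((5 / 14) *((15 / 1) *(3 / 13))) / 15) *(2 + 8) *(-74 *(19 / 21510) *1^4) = -351500 / 9321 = -37.71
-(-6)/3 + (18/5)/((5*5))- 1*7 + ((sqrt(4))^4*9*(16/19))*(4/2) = 564467/2375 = 237.67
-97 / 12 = -8.08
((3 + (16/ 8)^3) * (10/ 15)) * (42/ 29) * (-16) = -4928/ 29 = -169.93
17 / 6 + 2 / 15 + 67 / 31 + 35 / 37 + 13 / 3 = 119371 / 11470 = 10.41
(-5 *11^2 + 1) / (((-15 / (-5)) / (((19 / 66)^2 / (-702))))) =54511 / 2293434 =0.02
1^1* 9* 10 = 90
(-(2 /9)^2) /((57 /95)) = -0.08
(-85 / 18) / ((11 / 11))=-85 / 18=-4.72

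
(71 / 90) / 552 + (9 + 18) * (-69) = -1863.00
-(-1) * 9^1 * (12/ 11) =108/ 11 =9.82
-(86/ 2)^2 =-1849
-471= -471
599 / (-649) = -599 / 649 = -0.92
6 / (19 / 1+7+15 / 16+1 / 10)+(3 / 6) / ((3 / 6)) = 881 / 721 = 1.22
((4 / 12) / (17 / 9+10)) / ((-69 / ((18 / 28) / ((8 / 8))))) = -9 / 34454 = -0.00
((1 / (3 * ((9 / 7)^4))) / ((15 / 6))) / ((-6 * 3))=-2401 / 885735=-0.00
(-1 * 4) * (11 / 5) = -44 / 5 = -8.80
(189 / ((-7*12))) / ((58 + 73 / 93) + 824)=-837 / 328396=-0.00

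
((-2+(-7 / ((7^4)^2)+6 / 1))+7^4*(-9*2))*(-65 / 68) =2313258168195 / 56000924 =41307.50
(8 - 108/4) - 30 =-49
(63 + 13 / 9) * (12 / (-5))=-464 / 3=-154.67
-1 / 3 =-0.33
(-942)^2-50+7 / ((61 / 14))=54126252 / 61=887315.61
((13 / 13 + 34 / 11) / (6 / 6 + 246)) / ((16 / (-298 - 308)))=-13635 / 21736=-0.63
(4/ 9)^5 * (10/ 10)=1024/ 59049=0.02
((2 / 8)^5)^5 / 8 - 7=-63050394783186943 / 9007199254740992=-7.00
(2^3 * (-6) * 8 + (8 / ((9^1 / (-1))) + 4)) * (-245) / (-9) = -10368.64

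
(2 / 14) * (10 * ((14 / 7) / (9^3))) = 20 / 5103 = 0.00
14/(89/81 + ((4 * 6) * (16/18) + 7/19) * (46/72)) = 86184/92117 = 0.94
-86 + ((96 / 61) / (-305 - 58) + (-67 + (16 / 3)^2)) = -8274389 / 66429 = -124.56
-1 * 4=-4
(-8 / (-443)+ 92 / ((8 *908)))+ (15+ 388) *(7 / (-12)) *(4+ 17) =-3971531417 / 804488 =-4936.72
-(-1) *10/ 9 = 10/ 9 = 1.11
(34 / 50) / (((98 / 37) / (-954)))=-300033 / 1225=-244.92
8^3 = 512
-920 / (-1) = 920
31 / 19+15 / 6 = 157 / 38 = 4.13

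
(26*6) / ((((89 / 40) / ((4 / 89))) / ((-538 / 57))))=-4476160 / 150499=-29.74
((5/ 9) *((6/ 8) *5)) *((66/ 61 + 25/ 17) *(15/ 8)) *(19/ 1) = 6286625/ 33184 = 189.45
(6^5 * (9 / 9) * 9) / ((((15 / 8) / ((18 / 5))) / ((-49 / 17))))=-164602368 / 425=-387299.69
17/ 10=1.70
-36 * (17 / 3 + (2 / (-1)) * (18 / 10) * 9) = 4812 / 5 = 962.40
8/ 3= 2.67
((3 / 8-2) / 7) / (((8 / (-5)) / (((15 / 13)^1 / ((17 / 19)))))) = 1425 / 7616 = 0.19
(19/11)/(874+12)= 19/9746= 0.00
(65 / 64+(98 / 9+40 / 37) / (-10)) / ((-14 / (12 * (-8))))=-2761 / 2220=-1.24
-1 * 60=-60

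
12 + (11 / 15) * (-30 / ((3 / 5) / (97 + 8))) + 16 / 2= -3830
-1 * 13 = -13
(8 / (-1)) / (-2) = 4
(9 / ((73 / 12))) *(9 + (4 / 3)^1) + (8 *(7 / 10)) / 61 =342424 / 22265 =15.38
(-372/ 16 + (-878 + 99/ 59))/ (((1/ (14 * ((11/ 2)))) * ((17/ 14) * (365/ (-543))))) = 62135034423/ 732190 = 84861.90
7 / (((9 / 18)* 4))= 7 / 2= 3.50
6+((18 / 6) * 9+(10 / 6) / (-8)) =787 / 24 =32.79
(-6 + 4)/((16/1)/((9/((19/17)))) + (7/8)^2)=-19584/26953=-0.73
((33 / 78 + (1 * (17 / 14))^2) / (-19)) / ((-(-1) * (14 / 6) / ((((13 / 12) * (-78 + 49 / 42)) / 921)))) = 2228935 / 576207072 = 0.00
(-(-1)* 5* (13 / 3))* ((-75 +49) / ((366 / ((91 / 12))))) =-76895 / 6588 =-11.67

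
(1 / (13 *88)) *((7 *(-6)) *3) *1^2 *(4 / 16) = -63 / 2288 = -0.03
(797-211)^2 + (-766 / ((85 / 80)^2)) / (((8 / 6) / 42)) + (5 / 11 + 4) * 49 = 1024402509 / 3179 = 322240.49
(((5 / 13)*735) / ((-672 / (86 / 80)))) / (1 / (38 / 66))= -0.26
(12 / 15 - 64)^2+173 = 104181 / 25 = 4167.24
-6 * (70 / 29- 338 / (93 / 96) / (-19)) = -2129364 / 17081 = -124.66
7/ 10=0.70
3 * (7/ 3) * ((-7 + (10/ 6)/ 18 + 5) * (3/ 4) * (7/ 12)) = -5047/ 864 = -5.84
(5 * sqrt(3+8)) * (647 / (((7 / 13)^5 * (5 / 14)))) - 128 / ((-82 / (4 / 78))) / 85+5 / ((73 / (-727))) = -494041681 / 9921795+480453142 * sqrt(11) / 2401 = 663624.84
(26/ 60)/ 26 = 1/ 60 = 0.02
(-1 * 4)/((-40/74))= 37/5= 7.40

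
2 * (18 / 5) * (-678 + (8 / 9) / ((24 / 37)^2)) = -87595 / 18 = -4866.39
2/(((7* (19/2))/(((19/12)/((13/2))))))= 2/273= 0.01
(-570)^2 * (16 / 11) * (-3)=-15595200 / 11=-1417745.45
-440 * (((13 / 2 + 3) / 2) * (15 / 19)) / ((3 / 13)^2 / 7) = -650650 / 3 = -216883.33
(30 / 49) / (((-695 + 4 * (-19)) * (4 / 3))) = -15 / 25186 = -0.00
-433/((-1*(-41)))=-433/41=-10.56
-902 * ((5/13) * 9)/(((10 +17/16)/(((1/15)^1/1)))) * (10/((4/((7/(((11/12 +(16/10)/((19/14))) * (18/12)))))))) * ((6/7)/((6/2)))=-54841600/1832363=-29.93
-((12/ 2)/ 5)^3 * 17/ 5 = -3672/ 625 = -5.88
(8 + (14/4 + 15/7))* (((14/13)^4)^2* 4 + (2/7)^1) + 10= 4501772556745/39970805329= 112.63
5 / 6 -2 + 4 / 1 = 17 / 6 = 2.83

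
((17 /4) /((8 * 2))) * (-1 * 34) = -289 /32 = -9.03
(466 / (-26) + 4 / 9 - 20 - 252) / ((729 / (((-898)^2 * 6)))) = -54624194152 / 28431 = -1921289.94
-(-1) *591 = 591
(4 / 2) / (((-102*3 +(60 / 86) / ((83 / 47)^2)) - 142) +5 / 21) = -12441534 / 2784030811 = -0.00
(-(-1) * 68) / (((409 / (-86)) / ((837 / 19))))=-4894776 / 7771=-629.88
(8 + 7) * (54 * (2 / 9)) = 180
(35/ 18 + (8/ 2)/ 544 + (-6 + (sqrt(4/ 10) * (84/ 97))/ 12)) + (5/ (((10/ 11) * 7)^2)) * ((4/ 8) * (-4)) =-1288027/ 299880 + 7 * sqrt(10)/ 485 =-4.25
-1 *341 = -341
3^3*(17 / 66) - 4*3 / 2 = 21 / 22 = 0.95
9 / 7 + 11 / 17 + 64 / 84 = 962 / 357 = 2.69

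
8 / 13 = 0.62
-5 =-5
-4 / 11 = -0.36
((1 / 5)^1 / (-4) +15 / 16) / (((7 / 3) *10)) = 213 / 5600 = 0.04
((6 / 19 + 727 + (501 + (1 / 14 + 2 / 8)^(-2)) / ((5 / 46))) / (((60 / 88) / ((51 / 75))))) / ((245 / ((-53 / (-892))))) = 82756265251 / 63062448750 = 1.31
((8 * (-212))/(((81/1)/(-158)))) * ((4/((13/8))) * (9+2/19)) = 1483470848/20007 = 74147.59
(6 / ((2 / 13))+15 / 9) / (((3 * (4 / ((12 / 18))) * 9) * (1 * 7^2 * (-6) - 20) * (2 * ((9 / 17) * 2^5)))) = -1037 / 43949952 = -0.00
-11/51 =-0.22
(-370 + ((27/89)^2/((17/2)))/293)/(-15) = 14598163912/591817515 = 24.67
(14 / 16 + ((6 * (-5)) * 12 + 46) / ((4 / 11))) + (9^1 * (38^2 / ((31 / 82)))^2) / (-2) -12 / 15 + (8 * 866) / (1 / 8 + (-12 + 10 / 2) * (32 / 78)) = -2162906838939329 / 32943080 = -65655877.92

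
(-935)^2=874225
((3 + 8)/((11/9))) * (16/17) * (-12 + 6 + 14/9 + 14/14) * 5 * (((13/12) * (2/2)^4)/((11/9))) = -24180/187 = -129.30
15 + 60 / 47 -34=-833 / 47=-17.72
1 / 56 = 0.02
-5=-5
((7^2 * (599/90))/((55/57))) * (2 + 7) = 1673007/550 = 3041.83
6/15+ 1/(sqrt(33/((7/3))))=sqrt(77)/33+ 2/5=0.67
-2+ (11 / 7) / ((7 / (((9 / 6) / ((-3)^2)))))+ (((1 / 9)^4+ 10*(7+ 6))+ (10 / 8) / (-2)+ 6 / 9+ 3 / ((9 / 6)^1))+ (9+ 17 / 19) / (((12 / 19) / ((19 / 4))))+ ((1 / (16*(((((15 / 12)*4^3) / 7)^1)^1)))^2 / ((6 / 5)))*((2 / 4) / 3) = 86170906080569 / 421382062080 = 204.50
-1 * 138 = -138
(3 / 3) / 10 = 1 / 10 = 0.10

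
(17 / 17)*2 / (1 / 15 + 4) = 0.49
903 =903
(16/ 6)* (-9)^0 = 8/ 3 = 2.67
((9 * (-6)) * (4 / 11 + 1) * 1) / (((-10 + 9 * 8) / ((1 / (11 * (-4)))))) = 0.03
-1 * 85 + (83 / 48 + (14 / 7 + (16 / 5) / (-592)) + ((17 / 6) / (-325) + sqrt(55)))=-46917677 / 577200 + sqrt(55)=-73.87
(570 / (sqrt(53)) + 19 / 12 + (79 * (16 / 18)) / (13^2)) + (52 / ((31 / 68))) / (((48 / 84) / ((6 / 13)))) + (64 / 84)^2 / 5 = 570 * sqrt(53) / 53 + 4354824011 / 46207980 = 172.54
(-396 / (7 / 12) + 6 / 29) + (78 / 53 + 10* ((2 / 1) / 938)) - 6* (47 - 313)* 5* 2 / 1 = 1573811866 / 102979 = 15282.84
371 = 371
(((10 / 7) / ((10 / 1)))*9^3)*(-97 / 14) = -70713 / 98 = -721.56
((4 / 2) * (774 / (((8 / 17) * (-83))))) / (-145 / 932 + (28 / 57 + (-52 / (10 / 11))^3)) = 21843924750 / 103149275254927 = 0.00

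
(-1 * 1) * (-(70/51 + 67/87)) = 3169/1479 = 2.14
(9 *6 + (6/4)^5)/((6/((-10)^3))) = -82125/8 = -10265.62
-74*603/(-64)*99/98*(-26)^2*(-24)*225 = -251967605175/98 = -2571098011.99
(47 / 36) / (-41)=-47 / 1476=-0.03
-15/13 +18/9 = 11/13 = 0.85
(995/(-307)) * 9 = -8955/307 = -29.17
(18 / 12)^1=3 / 2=1.50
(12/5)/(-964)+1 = 1202/1205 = 1.00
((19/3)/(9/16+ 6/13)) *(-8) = -31616/639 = -49.48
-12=-12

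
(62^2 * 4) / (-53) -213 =-26665 / 53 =-503.11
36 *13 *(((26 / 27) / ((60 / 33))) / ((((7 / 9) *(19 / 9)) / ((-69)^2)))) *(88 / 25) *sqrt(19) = 42058521648 *sqrt(19) / 16625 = 11027298.98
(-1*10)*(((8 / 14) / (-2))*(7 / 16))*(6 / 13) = 15 / 26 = 0.58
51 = 51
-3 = -3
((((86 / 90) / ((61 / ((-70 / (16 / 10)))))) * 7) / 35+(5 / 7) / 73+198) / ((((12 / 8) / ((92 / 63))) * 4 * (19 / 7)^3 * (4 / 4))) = 35749093177 / 14843959722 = 2.41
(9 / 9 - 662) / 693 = -661 / 693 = -0.95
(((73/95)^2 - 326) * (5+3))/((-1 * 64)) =2936821/72200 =40.68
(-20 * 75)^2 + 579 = 2250579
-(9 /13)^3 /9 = -81 /2197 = -0.04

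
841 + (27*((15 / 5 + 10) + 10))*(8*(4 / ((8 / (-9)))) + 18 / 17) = -354577 / 17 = -20857.47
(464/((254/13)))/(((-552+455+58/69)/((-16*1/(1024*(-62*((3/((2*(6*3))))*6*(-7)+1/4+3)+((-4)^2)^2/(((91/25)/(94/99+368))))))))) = 1154439/7767478015940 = 0.00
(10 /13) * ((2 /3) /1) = 20 /39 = 0.51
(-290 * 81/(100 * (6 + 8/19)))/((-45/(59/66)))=97527/134200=0.73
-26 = -26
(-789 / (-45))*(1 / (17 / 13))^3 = 577811 / 73695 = 7.84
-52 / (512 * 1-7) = -52 / 505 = -0.10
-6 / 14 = -3 / 7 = -0.43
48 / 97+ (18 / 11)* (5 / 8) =6477 / 4268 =1.52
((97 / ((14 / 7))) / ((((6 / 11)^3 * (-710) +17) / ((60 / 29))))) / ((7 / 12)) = -46478520 / 26538799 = -1.75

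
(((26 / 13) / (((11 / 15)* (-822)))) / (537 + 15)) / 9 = -5 / 7486776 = -0.00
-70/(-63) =10/9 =1.11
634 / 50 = 317 / 25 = 12.68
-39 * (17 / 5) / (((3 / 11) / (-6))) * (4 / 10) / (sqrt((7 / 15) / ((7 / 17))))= 1716 * sqrt(255) / 25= 1096.09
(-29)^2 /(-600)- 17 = -11041 /600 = -18.40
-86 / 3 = -28.67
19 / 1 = 19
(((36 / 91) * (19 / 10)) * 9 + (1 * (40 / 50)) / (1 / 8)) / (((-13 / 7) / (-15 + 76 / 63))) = 1041062 / 10647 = 97.78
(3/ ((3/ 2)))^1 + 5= 7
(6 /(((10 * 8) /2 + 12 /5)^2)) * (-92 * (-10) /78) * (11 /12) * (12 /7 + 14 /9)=3257375 /27606852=0.12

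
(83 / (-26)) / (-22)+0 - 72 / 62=-18019 / 17732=-1.02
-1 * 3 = -3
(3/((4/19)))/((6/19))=361/8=45.12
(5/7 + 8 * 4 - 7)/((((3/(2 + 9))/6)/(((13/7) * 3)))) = 154440/49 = 3151.84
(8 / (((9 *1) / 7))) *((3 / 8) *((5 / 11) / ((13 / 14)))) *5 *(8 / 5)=3920 / 429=9.14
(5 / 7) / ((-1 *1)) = -5 / 7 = -0.71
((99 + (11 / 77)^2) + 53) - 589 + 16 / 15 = -320396 / 735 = -435.91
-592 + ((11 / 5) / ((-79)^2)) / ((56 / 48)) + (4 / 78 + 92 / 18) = -14997739378 / 25556895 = -586.84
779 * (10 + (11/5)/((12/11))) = 561659/60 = 9360.98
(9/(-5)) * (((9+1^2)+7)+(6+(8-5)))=-234/5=-46.80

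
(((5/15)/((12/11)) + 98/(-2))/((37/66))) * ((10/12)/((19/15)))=-482075/8436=-57.14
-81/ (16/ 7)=-567/ 16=-35.44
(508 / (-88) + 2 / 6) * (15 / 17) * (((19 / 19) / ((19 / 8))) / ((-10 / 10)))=7180 / 3553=2.02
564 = 564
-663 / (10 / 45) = -5967 / 2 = -2983.50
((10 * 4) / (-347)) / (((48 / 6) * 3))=-5 / 1041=-0.00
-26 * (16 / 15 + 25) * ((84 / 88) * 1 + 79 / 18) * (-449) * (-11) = -2414638486 / 135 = -17886211.01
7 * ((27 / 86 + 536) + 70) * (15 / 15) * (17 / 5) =6205017 / 430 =14430.27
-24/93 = -8/31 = -0.26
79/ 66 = 1.20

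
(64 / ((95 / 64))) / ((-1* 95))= -4096 / 9025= -0.45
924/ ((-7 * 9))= -44/ 3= -14.67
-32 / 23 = -1.39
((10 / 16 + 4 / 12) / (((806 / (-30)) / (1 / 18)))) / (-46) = 5 / 116064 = 0.00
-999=-999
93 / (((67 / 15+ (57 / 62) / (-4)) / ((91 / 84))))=374790 / 15761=23.78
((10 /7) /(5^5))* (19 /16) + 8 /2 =4.00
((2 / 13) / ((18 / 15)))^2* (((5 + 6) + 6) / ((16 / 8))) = 425 / 3042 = 0.14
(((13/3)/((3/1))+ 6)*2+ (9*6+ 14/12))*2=1261/9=140.11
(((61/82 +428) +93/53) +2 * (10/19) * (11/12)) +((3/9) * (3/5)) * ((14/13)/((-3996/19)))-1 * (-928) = 3644680027477/2680971345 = 1359.46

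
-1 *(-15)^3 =3375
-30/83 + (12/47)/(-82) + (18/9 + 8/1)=1541102/159941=9.64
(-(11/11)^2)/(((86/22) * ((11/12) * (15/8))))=-32/215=-0.15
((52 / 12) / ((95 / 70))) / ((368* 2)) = 91 / 20976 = 0.00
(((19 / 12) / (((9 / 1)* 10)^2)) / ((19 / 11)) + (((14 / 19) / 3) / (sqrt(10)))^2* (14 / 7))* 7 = 2991317 / 35089200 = 0.09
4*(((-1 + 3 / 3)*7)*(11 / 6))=0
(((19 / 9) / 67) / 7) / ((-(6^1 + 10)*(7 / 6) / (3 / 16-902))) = 274151 / 1260672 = 0.22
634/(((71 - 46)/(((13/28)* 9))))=37089/350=105.97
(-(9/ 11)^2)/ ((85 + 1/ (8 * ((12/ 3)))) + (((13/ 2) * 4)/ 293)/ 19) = -14429664/ 1832985319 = -0.01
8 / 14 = 4 / 7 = 0.57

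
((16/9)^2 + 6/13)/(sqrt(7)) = 3814*sqrt(7)/7371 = 1.37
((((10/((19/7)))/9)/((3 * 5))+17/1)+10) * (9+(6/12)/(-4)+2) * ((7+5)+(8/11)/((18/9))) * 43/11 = 293924135/20691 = 14205.41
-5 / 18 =-0.28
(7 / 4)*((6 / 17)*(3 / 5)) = 63 / 170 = 0.37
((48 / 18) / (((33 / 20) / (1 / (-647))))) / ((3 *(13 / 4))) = -640 / 2498067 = -0.00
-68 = -68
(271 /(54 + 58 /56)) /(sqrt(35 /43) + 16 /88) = -7178248 /6261083 + 918148 * sqrt(1505) /6261083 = 4.54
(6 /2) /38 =0.08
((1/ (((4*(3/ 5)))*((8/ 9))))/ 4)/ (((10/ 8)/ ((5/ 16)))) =15/ 512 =0.03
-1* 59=-59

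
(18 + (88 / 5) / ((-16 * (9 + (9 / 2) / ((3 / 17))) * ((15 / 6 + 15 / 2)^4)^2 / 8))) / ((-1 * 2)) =-77624999989 / 8625000000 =-9.00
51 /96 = 17 /32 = 0.53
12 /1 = 12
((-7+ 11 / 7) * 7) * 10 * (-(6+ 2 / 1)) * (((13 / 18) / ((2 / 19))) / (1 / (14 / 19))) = 15368.89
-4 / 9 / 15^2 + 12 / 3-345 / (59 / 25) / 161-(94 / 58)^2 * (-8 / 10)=3651327133 / 703349325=5.19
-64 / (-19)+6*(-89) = -10082 / 19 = -530.63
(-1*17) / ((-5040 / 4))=17 / 1260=0.01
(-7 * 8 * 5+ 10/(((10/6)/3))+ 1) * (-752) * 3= 588816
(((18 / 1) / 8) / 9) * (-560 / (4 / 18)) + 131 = -499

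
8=8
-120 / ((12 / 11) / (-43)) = 4730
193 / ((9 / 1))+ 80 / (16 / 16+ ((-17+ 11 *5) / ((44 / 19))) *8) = 19249 / 873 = 22.05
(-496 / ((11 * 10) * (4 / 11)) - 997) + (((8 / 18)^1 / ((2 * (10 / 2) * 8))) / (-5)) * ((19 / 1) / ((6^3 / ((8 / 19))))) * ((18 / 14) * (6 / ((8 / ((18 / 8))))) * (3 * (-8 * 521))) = -1411597 / 1400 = -1008.28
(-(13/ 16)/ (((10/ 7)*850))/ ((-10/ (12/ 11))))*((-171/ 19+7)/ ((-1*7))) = 0.00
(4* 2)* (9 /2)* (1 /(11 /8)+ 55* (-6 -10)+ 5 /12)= -348027 /11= -31638.82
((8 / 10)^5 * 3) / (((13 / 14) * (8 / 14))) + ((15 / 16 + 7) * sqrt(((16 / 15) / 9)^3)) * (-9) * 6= 75264 / 40625-1016 * sqrt(15) / 225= -15.64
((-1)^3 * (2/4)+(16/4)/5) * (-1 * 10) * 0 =0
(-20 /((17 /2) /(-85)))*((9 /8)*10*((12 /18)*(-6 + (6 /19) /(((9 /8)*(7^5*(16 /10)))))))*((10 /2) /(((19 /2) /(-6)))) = 172439520000 /6067327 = 28421.00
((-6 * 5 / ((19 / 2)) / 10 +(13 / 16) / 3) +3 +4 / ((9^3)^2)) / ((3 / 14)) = 3341886667 / 242337096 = 13.79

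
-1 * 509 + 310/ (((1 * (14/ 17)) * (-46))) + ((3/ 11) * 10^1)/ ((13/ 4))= -23775579/ 46046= -516.34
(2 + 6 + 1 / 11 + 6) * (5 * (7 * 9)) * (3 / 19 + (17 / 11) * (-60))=-944617275 / 2299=-410881.81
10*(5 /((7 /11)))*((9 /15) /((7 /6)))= 40.41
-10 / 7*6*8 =-480 / 7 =-68.57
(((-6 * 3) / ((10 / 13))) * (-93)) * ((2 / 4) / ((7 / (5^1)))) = 10881 / 14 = 777.21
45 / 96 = 15 / 32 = 0.47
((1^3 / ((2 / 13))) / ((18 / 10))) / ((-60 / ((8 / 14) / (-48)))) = 13 / 18144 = 0.00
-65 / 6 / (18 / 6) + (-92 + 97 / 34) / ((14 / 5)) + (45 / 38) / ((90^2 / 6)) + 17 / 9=-975577 / 29070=-33.56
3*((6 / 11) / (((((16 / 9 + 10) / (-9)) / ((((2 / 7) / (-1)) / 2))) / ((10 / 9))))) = 810 / 4081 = 0.20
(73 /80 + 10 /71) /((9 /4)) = 5983 /12780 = 0.47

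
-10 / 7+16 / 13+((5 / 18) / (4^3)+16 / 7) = 219335 / 104832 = 2.09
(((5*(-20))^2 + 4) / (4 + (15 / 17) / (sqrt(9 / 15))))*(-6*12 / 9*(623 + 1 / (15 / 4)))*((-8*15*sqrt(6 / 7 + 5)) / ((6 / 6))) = -508789034240*sqrt(4305) / 29743 + 6919530865664*sqrt(287) / 29743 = 2818860469.09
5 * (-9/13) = -3.46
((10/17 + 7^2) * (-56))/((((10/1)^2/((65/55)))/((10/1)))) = -306852/935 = -328.18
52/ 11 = 4.73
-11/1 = -11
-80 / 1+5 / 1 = -75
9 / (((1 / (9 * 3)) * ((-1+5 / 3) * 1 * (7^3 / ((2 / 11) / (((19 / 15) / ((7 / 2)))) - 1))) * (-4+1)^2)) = -4212 / 71687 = -0.06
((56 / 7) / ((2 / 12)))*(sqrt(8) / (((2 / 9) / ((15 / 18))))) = 360*sqrt(2) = 509.12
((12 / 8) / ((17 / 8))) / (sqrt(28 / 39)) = 6 * sqrt(273) / 119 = 0.83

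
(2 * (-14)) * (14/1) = -392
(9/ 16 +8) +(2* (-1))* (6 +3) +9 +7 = 105/ 16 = 6.56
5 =5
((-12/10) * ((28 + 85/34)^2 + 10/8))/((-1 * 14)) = 5589/70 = 79.84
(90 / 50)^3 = 729 / 125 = 5.83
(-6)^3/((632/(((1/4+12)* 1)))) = -1323/316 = -4.19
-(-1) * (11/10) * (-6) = -33/5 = -6.60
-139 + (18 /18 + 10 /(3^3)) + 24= -3068 /27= -113.63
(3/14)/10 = 3/140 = 0.02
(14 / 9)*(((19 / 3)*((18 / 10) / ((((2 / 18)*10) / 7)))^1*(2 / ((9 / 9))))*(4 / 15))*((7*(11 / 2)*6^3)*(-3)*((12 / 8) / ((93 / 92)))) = -8547384384 / 3875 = -2205776.62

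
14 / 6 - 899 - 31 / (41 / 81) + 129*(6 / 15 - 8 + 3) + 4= -951596 / 615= -1547.31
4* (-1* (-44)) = 176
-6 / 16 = -3 / 8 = -0.38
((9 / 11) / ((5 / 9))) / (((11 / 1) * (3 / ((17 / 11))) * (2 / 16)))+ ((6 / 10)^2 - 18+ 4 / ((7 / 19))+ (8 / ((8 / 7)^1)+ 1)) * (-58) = -16314654 / 232925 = -70.04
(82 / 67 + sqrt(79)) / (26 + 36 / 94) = 1927 / 41540 + 47 * sqrt(79) / 1240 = 0.38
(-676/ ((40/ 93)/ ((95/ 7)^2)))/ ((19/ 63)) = -959859.64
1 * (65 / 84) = 65 / 84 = 0.77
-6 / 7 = -0.86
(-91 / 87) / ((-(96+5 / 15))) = 91 / 8381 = 0.01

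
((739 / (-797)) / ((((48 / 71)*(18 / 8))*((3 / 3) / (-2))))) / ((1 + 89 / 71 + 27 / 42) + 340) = 26077093 / 7334514441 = 0.00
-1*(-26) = 26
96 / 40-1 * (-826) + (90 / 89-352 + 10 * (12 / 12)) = 216898 / 445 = 487.41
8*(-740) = -5920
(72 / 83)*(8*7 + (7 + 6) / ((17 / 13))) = 80712 / 1411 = 57.20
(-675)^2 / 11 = 455625 / 11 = 41420.45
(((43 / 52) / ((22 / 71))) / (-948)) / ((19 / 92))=-70219 / 5151432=-0.01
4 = 4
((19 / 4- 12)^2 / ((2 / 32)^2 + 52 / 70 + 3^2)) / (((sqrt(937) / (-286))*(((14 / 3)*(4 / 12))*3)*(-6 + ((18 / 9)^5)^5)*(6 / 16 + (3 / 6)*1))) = -115452480*sqrt(937) / 9610055201791177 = -0.00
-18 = -18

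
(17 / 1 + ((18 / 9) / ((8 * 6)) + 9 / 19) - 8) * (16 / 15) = 8678 / 855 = 10.15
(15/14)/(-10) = -3/28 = -0.11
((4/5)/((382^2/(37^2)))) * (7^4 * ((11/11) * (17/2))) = 55878473/364810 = 153.17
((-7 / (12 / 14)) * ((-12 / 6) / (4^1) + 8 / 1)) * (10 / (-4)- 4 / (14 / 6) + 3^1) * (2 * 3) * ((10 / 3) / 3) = 2975 / 6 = 495.83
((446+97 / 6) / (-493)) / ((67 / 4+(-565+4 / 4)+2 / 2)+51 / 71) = 393766 / 229142949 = 0.00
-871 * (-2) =1742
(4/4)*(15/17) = 0.88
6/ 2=3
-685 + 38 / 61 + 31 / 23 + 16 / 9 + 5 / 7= -60151999 / 88389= -680.54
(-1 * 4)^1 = -4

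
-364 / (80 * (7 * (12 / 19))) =-247 / 240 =-1.03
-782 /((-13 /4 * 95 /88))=275264 /1235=222.89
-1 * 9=-9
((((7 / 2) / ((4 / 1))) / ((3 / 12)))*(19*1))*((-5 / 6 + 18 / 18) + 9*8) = 4799.08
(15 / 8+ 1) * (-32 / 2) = -46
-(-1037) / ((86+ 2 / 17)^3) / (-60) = -83521 / 3086346240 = -0.00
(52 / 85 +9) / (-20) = -817 / 1700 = -0.48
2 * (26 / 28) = 13 / 7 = 1.86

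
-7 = -7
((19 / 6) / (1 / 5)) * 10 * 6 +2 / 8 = 3801 / 4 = 950.25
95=95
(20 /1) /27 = 20 /27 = 0.74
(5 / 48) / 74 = 5 / 3552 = 0.00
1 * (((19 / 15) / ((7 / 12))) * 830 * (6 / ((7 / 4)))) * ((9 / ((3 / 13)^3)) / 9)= 221738816 / 441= 502809.11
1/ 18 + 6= 109/ 18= 6.06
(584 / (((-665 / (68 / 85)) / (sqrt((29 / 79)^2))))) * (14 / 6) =-67744 / 112575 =-0.60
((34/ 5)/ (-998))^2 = 289/ 6225025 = 0.00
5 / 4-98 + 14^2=397 / 4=99.25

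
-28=-28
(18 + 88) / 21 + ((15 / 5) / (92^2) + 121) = 22404271 / 177744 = 126.05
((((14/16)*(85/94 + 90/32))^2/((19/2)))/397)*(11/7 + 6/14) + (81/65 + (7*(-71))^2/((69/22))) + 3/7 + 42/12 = 168762205332742149851/2142694520279040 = 78761.67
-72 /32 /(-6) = 3 /8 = 0.38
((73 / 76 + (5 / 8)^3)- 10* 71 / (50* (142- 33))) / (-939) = -0.00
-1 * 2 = -2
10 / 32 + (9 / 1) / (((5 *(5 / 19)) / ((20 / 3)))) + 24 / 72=11099 / 240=46.25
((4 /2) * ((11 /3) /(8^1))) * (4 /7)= 11 /21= 0.52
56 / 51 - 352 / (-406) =20344 / 10353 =1.97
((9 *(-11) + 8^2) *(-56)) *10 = 19600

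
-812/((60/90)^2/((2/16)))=-1827/8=-228.38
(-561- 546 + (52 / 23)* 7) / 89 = -25097 / 2047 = -12.26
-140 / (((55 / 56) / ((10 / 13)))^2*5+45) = -351232 / 133345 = -2.63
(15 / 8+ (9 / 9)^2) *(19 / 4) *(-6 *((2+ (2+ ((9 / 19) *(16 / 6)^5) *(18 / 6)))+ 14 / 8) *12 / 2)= -3105115 / 32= -97034.84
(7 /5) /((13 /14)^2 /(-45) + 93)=12348 /820091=0.02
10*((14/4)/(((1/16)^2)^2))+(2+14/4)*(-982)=2288359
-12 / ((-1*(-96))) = -1 / 8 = -0.12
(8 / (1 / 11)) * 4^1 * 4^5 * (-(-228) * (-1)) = -82182144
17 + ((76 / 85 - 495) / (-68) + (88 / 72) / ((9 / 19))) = 12568999 / 468180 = 26.85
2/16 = 1/8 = 0.12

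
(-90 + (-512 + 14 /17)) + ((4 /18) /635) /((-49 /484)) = -2861974156 /4760595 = -601.18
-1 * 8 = -8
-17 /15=-1.13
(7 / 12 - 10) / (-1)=113 / 12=9.42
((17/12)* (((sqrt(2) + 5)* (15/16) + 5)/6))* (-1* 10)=-13175/576 - 425* sqrt(2)/192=-26.00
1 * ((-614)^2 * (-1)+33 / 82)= -30913639 / 82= -376995.60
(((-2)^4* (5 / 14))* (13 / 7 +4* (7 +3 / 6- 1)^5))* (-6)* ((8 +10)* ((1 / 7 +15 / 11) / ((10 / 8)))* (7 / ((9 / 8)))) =-115776760320 / 539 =-214799184.27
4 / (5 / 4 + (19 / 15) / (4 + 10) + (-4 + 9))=0.63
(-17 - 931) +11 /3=-2833 /3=-944.33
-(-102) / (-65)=-102 / 65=-1.57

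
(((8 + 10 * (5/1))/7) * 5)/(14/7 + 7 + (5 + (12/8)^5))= 9280/4837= 1.92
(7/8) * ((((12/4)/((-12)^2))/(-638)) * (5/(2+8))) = -7/489984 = -0.00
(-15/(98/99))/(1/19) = -28215/98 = -287.91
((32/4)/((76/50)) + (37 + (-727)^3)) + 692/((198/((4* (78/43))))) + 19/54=-186471153461227/485298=-384240515.03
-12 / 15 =-4 / 5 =-0.80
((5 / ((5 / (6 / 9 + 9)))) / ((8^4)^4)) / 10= 0.00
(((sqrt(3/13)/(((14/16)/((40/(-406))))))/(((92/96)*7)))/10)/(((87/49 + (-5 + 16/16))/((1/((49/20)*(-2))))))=-3840*sqrt(39)/324182677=-0.00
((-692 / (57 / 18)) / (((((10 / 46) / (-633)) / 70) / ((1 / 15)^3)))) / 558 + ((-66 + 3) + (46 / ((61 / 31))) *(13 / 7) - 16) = -10129986697 / 848822625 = -11.93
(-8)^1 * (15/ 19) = -120/ 19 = -6.32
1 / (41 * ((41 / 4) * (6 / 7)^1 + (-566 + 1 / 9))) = -126 / 2877995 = -0.00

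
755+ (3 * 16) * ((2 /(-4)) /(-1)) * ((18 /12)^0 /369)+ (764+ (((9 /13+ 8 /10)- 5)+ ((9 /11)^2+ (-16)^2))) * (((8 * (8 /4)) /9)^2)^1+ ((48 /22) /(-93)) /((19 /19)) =1071454981199 /269903205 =3969.77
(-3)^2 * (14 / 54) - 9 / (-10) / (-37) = 2563 / 1110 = 2.31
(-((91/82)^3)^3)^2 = 183123913839120657539940631629904921/28096313679552652078311871485313024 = 6.52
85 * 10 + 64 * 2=978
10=10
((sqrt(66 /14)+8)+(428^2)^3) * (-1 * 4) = -24587966084694048 - 4 * sqrt(231) /7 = -24587966084694056.68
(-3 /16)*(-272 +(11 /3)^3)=6013 /144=41.76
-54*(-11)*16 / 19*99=940896 / 19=49520.84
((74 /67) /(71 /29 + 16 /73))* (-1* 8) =-1253264 /378349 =-3.31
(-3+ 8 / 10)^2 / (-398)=-121 / 9950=-0.01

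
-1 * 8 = -8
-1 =-1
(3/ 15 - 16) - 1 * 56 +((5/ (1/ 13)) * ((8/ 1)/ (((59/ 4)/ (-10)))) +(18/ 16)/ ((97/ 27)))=-97068771/ 228920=-424.03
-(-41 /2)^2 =-1681 /4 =-420.25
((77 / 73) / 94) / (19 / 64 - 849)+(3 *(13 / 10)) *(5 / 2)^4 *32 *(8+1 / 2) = 15444719832697 / 372723254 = 41437.50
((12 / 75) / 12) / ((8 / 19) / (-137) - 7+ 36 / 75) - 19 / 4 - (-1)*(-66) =-360401573 / 5093868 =-70.75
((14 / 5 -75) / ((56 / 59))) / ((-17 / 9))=191691 / 4760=40.27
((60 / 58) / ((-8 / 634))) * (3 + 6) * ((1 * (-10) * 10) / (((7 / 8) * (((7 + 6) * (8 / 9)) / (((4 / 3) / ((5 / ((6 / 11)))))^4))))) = 631037952 / 193187995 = 3.27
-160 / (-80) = 2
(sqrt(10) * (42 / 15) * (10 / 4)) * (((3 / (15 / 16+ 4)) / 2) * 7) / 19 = 1176 * sqrt(10) / 1501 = 2.48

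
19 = 19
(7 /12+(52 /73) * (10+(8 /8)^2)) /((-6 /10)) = -36875 /2628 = -14.03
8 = 8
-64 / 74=-32 / 37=-0.86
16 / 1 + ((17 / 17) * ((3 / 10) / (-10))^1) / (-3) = 1601 / 100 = 16.01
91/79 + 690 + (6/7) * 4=384103/553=694.58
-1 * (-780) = 780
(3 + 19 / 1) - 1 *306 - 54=-338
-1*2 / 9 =-2 / 9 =-0.22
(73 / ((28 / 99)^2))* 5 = 3577365 / 784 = 4562.97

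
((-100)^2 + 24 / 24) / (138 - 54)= 10001 / 84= 119.06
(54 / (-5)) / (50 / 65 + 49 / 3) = -0.63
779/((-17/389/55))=-16666705/17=-980394.41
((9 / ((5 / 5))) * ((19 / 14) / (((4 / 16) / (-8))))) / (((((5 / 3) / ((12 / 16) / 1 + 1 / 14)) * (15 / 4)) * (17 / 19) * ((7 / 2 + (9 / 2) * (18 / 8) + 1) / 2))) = -2125568 / 270725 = -7.85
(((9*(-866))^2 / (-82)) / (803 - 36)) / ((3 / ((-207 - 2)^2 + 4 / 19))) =-8402679888858 / 597493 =-14063227.33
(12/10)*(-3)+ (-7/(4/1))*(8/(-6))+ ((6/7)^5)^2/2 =-4913533411/4237128735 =-1.16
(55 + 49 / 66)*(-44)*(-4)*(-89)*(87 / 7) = -75963992 / 7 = -10851998.86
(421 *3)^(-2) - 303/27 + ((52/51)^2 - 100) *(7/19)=-139214709664/2919690993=-47.68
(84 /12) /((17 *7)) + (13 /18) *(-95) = -20977 /306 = -68.55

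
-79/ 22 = -3.59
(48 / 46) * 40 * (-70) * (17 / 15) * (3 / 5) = -45696 / 23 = -1986.78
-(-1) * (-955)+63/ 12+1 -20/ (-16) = -1895/ 2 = -947.50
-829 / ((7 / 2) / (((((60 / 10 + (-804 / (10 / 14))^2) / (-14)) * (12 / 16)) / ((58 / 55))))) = 433260113319 / 28420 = 15244901.95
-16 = -16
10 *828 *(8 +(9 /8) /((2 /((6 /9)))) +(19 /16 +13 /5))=201411 /2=100705.50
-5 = -5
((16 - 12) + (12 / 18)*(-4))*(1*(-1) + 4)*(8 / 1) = 32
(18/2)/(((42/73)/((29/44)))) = 6351/616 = 10.31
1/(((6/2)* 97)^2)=1/84681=0.00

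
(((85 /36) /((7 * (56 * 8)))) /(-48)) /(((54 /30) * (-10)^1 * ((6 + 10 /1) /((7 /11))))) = 85 /2452488192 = 0.00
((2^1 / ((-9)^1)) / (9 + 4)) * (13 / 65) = -2 / 585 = -0.00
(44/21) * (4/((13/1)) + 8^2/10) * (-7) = -19184/195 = -98.38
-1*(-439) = 439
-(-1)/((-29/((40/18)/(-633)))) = 20/165213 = 0.00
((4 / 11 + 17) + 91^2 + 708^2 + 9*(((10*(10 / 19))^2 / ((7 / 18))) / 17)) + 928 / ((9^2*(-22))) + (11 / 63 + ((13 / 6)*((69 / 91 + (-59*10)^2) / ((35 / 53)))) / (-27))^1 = 417353549552857 / 893117610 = 467299.65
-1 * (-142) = 142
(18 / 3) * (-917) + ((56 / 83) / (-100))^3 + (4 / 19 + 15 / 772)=-720987339788389617 / 131046433062500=-5501.77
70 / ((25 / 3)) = 42 / 5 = 8.40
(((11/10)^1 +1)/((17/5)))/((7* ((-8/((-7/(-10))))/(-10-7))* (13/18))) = 189/1040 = 0.18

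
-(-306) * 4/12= 102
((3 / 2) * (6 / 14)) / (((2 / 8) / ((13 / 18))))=13 / 7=1.86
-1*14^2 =-196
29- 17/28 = 795/28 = 28.39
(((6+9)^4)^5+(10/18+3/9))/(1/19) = 56861890084362030029297027/9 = 6317987787151336669921892.00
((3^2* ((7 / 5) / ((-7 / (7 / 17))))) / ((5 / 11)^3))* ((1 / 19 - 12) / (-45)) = -2114959 / 1009375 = -2.10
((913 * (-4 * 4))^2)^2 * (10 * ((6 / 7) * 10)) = 27322113501206937600 / 7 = 3903159071600991085.71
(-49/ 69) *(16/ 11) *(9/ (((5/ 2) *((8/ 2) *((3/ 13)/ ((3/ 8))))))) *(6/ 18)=-0.50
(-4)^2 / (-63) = -16 / 63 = -0.25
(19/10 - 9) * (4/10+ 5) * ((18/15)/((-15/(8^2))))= 122688/625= 196.30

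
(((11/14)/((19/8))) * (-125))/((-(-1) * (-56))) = 1375/1862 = 0.74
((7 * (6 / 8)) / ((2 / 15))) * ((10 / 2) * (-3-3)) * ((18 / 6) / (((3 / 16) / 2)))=-37800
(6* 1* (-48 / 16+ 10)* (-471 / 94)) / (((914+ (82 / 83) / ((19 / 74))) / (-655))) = 150.18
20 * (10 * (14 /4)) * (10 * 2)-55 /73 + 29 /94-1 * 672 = 91453683 /6862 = 13327.56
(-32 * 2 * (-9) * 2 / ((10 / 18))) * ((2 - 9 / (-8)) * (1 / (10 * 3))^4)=1 / 125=0.01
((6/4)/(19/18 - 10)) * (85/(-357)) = 45/1127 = 0.04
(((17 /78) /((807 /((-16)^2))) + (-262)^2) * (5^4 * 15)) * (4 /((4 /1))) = 6751358712500 /10491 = 643538148.17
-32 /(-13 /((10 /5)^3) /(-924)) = -236544 /13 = -18195.69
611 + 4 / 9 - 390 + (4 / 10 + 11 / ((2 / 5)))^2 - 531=421969 / 900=468.85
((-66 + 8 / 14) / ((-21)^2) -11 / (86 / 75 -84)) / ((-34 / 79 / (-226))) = -2671288699 / 326104506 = -8.19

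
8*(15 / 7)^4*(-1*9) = -3645000 / 2401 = -1518.12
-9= -9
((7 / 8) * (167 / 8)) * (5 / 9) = 5845 / 576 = 10.15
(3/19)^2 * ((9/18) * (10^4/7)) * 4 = 180000/2527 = 71.23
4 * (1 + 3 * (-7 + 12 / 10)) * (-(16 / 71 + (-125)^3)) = -45484369752 / 355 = -128124985.22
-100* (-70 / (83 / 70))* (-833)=-408170000 / 83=-4917710.84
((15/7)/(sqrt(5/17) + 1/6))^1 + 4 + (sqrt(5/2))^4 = 13.27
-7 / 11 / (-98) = 1 / 154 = 0.01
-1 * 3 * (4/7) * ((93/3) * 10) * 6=-22320/7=-3188.57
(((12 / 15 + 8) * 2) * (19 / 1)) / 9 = 1672 / 45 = 37.16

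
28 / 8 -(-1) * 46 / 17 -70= -2169 / 34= -63.79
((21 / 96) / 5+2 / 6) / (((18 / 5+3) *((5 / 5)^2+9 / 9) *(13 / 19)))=3439 / 82368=0.04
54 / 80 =27 / 40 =0.68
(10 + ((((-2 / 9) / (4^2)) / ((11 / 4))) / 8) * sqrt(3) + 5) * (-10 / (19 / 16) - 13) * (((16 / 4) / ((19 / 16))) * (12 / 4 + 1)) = -1562880 / 361 + 592 * sqrt(3) / 3249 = -4328.99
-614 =-614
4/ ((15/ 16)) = 64/ 15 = 4.27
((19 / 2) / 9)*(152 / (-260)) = -361 / 585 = -0.62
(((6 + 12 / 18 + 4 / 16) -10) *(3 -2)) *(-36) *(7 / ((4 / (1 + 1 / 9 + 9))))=23569 / 12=1964.08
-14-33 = -47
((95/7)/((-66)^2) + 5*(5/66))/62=11645/1890504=0.01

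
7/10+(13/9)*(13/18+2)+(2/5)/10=9461/2025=4.67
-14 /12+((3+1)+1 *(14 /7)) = 29 /6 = 4.83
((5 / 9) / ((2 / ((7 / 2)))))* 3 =35 / 12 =2.92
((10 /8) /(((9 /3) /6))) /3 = 0.83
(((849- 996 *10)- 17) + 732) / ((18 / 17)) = -7929.56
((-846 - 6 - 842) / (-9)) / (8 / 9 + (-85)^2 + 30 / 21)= 0.03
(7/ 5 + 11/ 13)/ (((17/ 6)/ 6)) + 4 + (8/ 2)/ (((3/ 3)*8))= 20457/ 2210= 9.26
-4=-4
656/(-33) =-656/33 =-19.88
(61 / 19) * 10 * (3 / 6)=305 / 19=16.05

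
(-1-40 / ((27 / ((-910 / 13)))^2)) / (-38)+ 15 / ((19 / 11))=437299 / 27702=15.79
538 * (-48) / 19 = -25824 / 19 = -1359.16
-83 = -83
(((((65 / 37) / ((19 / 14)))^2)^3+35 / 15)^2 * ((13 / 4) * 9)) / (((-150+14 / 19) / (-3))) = 29.12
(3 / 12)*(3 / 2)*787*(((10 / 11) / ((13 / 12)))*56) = 13868.81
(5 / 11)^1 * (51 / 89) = 255 / 979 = 0.26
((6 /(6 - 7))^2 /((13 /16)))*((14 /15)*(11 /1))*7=206976 /65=3184.25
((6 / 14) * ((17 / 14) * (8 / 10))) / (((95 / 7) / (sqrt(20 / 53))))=204 * sqrt(265) / 176225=0.02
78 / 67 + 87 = 5907 / 67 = 88.16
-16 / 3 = -5.33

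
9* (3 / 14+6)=783 / 14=55.93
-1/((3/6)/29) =-58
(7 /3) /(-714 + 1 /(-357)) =-0.00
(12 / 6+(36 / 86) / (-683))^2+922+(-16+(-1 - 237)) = 579623529948 / 862538161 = 672.00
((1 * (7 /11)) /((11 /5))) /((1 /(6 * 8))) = 1680 /121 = 13.88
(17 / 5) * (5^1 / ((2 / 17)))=289 / 2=144.50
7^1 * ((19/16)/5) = 1.66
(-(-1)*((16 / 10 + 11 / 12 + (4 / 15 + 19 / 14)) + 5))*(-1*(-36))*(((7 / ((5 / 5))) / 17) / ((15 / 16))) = 61424 / 425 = 144.53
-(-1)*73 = 73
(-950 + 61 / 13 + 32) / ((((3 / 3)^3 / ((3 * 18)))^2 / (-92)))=3185193456 / 13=245014881.23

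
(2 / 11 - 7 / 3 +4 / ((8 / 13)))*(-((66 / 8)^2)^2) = -10313919 / 512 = -20144.37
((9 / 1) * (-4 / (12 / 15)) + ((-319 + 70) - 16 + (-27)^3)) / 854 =-19993 / 854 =-23.41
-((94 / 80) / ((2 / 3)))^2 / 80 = -0.04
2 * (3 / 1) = 6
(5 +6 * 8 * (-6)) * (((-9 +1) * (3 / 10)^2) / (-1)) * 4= -20376 / 25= -815.04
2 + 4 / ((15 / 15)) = 6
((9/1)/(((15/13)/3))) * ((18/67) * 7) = 14742/335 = 44.01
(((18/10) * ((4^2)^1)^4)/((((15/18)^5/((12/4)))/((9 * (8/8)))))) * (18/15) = 743008370688/78125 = 9510507.14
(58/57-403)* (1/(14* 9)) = -22913/7182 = -3.19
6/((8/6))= 9/2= 4.50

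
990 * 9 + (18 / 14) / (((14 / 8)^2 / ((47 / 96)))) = 6112401 / 686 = 8910.21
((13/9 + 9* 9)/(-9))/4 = -2.29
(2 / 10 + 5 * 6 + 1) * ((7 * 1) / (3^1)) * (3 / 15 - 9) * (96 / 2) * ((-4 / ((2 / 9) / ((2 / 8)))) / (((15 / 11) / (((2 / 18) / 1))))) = 1409408 / 125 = 11275.26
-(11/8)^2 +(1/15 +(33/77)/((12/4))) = -11297/6720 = -1.68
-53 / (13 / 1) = -53 / 13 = -4.08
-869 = -869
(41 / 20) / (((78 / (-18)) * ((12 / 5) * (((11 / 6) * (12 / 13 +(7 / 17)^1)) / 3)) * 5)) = -6273 / 129800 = -0.05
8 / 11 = 0.73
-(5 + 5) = -10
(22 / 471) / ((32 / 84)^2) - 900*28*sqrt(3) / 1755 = 1617 / 5024 - 560*sqrt(3) / 39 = -24.55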